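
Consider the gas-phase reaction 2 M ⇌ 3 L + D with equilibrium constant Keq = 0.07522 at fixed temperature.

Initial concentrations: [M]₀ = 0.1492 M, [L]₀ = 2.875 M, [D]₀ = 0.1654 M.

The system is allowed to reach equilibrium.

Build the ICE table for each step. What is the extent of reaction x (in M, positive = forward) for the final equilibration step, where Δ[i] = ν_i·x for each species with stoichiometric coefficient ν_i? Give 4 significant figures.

Q₀ = 176.6 vs Keq = 0.07522 ⇒ Q>K, reverse
Step 1:
                   M          L          D
  init        0.1492      2.875     0.1654
  Δ           0.3283    -0.4924    -0.1641
  eq          0.4775      2.383   0.001268
  solve Keq expr → x = -0.1641; check Q = 0.07522

x = -0.1641 M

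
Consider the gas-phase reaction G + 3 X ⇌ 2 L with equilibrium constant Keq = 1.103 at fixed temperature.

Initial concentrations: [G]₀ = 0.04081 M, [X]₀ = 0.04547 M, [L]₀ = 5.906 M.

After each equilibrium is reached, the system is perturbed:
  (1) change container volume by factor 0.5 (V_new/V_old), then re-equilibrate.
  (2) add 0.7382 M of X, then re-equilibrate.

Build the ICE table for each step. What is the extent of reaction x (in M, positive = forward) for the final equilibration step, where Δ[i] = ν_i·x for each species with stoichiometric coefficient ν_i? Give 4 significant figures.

x = 0.1597 M

Q₀ = 9.0917e+06 vs Keq = 1.103 ⇒ Q>K, reverse
Step 1:
                  G         X         L
  I         0.04081   0.04547     5.906
  C          0.8553     2.566    -1.711
  E          0.8961     2.611     4.195
  solve Keq expr → x = -0.8553; check Q = 1.103
Then change container volume by factor 0.5 (V_new/V_old).
Step 2:
                  G         X         L
  I           1.792     5.223     8.391
  C         -0.4489    -1.347    0.8978
  E           1.343     3.876     9.289
  solve Keq expr → x = 0.4489; check Q = 1.103
Then add 0.7382 M of X.
Step 3:
                  G         X         L
  I           1.343     4.614     9.289
  C         -0.1597    -0.479    0.3194
  E           1.184     4.135     9.608
  solve Keq expr → x = 0.1597; check Q = 1.103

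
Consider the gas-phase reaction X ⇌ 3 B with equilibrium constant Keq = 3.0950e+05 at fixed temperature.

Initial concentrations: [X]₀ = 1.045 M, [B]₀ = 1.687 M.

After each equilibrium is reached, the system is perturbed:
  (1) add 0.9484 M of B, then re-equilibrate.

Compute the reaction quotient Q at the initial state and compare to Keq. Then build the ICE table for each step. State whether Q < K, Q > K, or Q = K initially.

Q₀ = 4.594; Q < K (proceeds forward)

Q₀ = 4.594 vs Keq = 3.0950e+05 ⇒ Q<K, forward
Step 1:
                  X         B
  I           1.045     1.687
  C          -1.045     3.134
  E       3.6202e-04     4.821
  solve Keq expr → x = 1.045; check Q = 3.0950e+05
Then add 0.9484 M of B.
Step 2:
                  X         B
  I       3.6202e-04     5.769
  C       2.5819e-04 -7.7457e-04
  E       6.2021e-04     5.769
  solve Keq expr → x = -2.5819e-04; check Q = 3.0950e+05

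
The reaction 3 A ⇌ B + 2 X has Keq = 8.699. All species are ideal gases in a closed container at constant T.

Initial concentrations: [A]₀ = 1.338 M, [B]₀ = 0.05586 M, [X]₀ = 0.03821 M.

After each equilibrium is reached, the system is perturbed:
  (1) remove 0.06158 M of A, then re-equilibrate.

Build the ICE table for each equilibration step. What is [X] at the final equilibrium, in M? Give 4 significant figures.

[X]_eq = 0.7024 M

Q₀ = 3.4048e-05 vs Keq = 8.699 ⇒ Q<K, forward
Step 1:
                   A          B          X
  init         1.338    0.05586    0.03821
  Δ           -1.045     0.3484     0.6968
  eq          0.2928     0.4043      0.735
  solve Keq expr → x = 0.3484; check Q = 8.699
Then remove 0.06158 M of A.
Step 2:
                   A          B          X
  init        0.2312     0.4043      0.735
  Δ          0.04897   -0.01632   -0.03265
  eq          0.2802     0.3879     0.7024
  solve Keq expr → x = -0.01632; check Q = 8.699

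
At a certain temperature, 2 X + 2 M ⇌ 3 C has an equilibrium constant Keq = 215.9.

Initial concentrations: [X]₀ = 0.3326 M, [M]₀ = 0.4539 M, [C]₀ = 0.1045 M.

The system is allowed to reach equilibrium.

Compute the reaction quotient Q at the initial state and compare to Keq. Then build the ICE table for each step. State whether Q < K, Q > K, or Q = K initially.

Q₀ = 0.05007 vs Keq = 215.9 ⇒ Q<K, forward
Step 1:
                  X         M         C
  init       0.3326    0.4539    0.1045
  Δ         -0.2358   -0.2358    0.3537
  eq        0.09679    0.2181    0.4582
  solve Keq expr → x = 0.1179; check Q = 215.9

Q₀ = 0.05007; Q < K (proceeds forward)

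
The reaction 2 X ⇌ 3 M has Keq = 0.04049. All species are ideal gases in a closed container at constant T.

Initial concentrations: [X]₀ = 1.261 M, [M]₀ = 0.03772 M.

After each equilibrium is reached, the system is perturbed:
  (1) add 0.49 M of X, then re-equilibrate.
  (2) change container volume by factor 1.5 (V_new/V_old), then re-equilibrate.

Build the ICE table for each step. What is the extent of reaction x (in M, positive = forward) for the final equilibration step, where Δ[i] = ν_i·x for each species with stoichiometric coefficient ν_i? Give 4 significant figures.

x = 0.01242 M

Q₀ = 3.3751e-05 vs Keq = 0.04049 ⇒ Q<K, forward
Step 1:
                    X           M
  Initial       1.261     0.03772
  Change      -0.2113       0.317
  Equil          1.05      0.3547
  solve Keq expr → x = 0.1057; check Q = 0.04049
Then add 0.49 M of X.
Step 2:
                    X           M
  Initial        1.54      0.3547
  Change     -0.06072     0.09108
  Equil         1.479      0.4457
  solve Keq expr → x = 0.03036; check Q = 0.04049
Then change container volume by factor 1.5 (V_new/V_old).
Step 3:
                    X           M
  Initial       0.986      0.2972
  Change     -0.02484     0.03727
  Equil        0.9611      0.3344
  solve Keq expr → x = 0.01242; check Q = 0.04049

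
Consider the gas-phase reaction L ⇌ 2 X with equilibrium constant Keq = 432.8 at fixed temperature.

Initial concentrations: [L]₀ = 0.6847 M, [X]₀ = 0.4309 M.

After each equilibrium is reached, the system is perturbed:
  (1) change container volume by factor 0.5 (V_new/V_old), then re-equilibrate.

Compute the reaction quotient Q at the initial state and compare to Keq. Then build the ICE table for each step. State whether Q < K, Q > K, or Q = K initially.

Q₀ = 0.2712; Q < K (proceeds forward)

Q₀ = 0.2712 vs Keq = 432.8 ⇒ Q<K, forward
Step 1:
                    L           X
  Initial      0.6847      0.4309
  Change      -0.6773       1.355
  Equil      0.007367       1.786
  solve Keq expr → x = 0.6773; check Q = 432.8
Then change container volume by factor 0.5 (V_new/V_old).
Step 2:
                    L           X
  Initial     0.01473       3.571
  Change      0.01426    -0.02853
  Equil         0.029       3.543
  solve Keq expr → x = -0.01426; check Q = 432.8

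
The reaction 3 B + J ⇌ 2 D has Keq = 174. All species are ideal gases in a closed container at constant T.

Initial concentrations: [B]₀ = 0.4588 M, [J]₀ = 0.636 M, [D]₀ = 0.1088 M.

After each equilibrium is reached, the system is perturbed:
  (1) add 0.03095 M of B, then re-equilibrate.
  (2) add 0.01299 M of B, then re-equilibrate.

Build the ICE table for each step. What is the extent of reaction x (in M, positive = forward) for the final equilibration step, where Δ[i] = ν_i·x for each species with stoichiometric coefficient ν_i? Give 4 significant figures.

Q₀ = 0.1927 vs Keq = 174 ⇒ Q<K, forward
Step 1:
                   B          J          D
  I           0.4588      0.636     0.1088
  C          -0.3498    -0.1166     0.2332
  E            0.109     0.5194      0.342
  solve Keq expr → x = 0.1166; check Q = 174
Then add 0.03095 M of B.
Step 2:
                   B          J          D
  I           0.1399     0.5194      0.342
  C         -0.02657  -0.008857    0.01771
  E           0.1134     0.5105     0.3597
  solve Keq expr → x = 0.008857; check Q = 174
Then add 0.01299 M of B.
Step 3:
                   B          J          D
  I           0.1263     0.5105     0.3597
  C         -0.01115  -0.003718   0.007435
  E           0.1152     0.5068     0.3672
  solve Keq expr → x = 0.003718; check Q = 174

x = 0.003718 M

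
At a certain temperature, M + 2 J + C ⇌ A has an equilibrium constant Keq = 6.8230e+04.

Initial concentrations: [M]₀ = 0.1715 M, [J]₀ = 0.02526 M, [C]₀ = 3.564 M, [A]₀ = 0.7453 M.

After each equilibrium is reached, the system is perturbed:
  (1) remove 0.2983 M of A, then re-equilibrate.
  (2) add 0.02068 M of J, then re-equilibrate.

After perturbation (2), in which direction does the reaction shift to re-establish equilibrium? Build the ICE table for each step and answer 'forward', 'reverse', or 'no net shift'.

Direction: forward

Q₀ = 1911 vs Keq = 6.8230e+04 ⇒ Q<K, forward
Step 1:
                   M          J          C          A
  Initial     0.1715    0.02526      3.564     0.7453
  Change    -0.01043   -0.02086   -0.01043    0.01043
  Equil       0.1611   0.004399      3.554     0.7557
  solve Keq expr → x = 0.01043; check Q = 6.8230e+04
Then remove 0.2983 M of A.
Step 2:
                   M          J          C          A
  Initial     0.1611   0.004399      3.554     0.4574
  Change  -4.8469e-04 -9.6938e-04 -4.8469e-04 4.8469e-04
  Equil       0.1606    0.00343      3.553     0.4579
  solve Keq expr → x = 4.8469e-04; check Q = 6.8230e+04
Then add 0.02068 M of J.
Step 3:
                   M          J          C          A
  Initial     0.1606    0.02411      3.553     0.4579
  Change    -0.01026   -0.02052   -0.01026    0.01026
  Equil       0.1503   0.003589      3.543     0.4682
  solve Keq expr → x = 0.01026; check Q = 6.8230e+04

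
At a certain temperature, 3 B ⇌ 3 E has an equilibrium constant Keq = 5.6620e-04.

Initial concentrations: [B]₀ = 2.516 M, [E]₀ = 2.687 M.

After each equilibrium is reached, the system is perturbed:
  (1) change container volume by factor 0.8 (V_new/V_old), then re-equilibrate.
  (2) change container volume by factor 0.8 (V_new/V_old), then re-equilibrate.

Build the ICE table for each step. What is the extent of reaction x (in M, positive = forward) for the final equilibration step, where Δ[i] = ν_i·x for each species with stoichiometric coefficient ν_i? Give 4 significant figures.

x = 0 M

Q₀ = 1.218 vs Keq = 5.6620e-04 ⇒ Q>K, reverse
Step 1:
                    B           E
  Initial       2.516       2.687
  Change        2.289      -2.289
  Equil         4.805      0.3975
  solve Keq expr → x = -0.7632; check Q = 5.6620e-04
Then change container volume by factor 0.8 (V_new/V_old).
Step 2:
                    B           E
  Initial       6.007      0.4969
  Change            0           0
  Equil         6.007      0.4969
  solve Keq expr → x = 0; check Q = 5.6620e-04
Then change container volume by factor 0.8 (V_new/V_old).
Step 3:
                    B           E
  Initial       7.509      0.6212
  Change            0           0
  Equil         7.509      0.6212
  solve Keq expr → x = 0; check Q = 5.6620e-04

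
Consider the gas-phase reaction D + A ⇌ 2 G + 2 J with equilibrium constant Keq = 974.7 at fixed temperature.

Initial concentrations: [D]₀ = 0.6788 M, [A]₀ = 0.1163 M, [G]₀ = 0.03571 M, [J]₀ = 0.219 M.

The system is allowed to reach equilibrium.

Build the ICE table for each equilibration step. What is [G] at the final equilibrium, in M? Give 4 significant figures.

[G]_eq = 0.2683 M

Q₀ = 7.7472e-04 vs Keq = 974.7 ⇒ Q<K, forward
Step 1:
                  D         A         G         J
  init       0.6788    0.1163   0.03571     0.219
  Δ         -0.1163   -0.1163    0.2325    0.2325
  eq         0.5625 2.6760e-05    0.2683    0.4515
  solve Keq expr → x = 0.1163; check Q = 974.7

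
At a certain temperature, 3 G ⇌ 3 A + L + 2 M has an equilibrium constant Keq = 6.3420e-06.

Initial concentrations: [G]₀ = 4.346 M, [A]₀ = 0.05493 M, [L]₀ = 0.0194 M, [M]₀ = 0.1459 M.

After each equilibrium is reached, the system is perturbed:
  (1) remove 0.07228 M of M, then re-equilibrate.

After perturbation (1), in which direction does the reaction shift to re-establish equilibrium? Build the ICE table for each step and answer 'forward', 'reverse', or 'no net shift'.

Q₀ = 8.3382e-10 vs Keq = 6.3420e-06 ⇒ Q<K, forward
Step 1:
                   G          A          L          M
  init         4.346    0.05493     0.0194     0.1459
  Δ          -0.2744     0.2744    0.09146     0.1829
  eq           4.072     0.3293     0.1109     0.3288
  solve Keq expr → x = 0.09146; check Q = 6.3420e-06
Then remove 0.07228 M of M.
Step 2:
                   G          A          L          M
  init         4.072     0.3293     0.1109     0.2565
  Δ         -0.02858    0.02858   0.009525    0.01905
  eq           4.043     0.3579     0.1204     0.2756
  solve Keq expr → x = 0.009525; check Q = 6.3420e-06

Direction: forward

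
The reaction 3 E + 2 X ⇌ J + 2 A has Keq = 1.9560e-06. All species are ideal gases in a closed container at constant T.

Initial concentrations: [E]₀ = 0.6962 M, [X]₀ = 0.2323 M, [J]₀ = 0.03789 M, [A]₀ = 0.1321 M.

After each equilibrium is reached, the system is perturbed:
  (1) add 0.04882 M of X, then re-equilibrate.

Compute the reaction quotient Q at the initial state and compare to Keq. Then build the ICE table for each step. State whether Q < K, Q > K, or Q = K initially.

Q₀ = 0.03631 vs Keq = 1.9560e-06 ⇒ Q>K, reverse
Step 1:
                   E          X          J          A
  init        0.6962     0.2323    0.03789     0.1321
  Δ           0.1136    0.07572   -0.03786   -0.07572
  eq          0.8098      0.308 3.0998e-05    0.05638
  solve Keq expr → x = -0.03786; check Q = 1.9560e-06
Then add 0.04882 M of X.
Step 2:
                   E          X          J          A
  init        0.8098     0.3568 3.0998e-05    0.05638
  Δ       -3.1692e-05 -2.1128e-05 1.0564e-05 2.1128e-05
  eq          0.8097     0.3568 4.1562e-05     0.0564
  solve Keq expr → x = 1.0564e-05; check Q = 1.9560e-06

Q₀ = 0.03631; Q > K (proceeds reverse)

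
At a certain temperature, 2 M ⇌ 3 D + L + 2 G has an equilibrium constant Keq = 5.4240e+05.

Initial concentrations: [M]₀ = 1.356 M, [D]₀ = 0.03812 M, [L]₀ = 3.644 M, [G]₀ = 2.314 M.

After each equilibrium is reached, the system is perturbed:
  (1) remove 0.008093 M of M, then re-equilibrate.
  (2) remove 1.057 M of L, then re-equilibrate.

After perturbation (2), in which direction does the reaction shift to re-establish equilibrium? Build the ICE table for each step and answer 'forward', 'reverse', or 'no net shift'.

Direction: forward

Q₀ = 5.8782e-04 vs Keq = 5.4240e+05 ⇒ Q<K, forward
Step 1:
                  M         D         L         G
  init        1.356   0.03812     3.644     2.314
  Δ          -1.326      1.99    0.6632     1.326
  eq        0.02962     2.028     4.307      3.64
  solve Keq expr → x = 0.6632; check Q = 5.4240e+05
Then remove 0.008093 M of M.
Step 2:
                  M         D         L         G
  init      0.02153     2.028     4.307      3.64
  Δ        0.007762  -0.01164 -0.003881 -0.007762
  eq        0.02929     2.016     4.303     3.633
  solve Keq expr → x = -0.003881; check Q = 5.4240e+05
Then remove 1.057 M of L.
Step 3:
                  M         D         L         G
  init      0.02929     2.016     3.246     3.633
  Δ       -0.003711  0.005567  0.001856  0.003711
  eq        0.02558     2.022     3.248     3.636
  solve Keq expr → x = 0.001856; check Q = 5.4240e+05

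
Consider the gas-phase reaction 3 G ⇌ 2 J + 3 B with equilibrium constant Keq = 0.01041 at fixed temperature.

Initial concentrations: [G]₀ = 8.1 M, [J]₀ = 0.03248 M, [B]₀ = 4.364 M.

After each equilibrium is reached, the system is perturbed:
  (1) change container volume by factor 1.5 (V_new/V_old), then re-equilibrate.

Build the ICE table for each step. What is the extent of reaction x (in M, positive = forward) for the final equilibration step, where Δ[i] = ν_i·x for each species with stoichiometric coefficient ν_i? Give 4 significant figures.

x = 0.02971 M

Q₀ = 1.6498e-04 vs Keq = 0.01041 ⇒ Q<K, forward
Step 1:
                   G          J          B
  init           8.1    0.03248      4.364
  Δ          -0.2849     0.1899     0.2849
  eq           7.815     0.2224      4.649
  solve Keq expr → x = 0.09495; check Q = 0.01041
Then change container volume by factor 1.5 (V_new/V_old).
Step 2:
                   G          J          B
  init          5.21     0.1483      3.099
  Δ         -0.08913    0.05942    0.08913
  eq           5.121     0.2077      3.188
  solve Keq expr → x = 0.02971; check Q = 0.01041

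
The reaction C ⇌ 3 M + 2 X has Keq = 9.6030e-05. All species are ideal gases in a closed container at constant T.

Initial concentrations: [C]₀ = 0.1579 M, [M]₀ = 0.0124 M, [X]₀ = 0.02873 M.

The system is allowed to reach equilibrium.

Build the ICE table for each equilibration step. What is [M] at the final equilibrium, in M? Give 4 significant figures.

Q₀ = 9.9668e-09 vs Keq = 9.6030e-05 ⇒ Q<K, forward
Step 1:
                    C           M           X
  Initial      0.1579      0.0124     0.02873
  Change     -0.03274     0.09823     0.06549
  Equil        0.1252      0.1106     0.09422
  solve Keq expr → x = 0.03274; check Q = 9.6030e-05

[M]_eq = 0.1106 M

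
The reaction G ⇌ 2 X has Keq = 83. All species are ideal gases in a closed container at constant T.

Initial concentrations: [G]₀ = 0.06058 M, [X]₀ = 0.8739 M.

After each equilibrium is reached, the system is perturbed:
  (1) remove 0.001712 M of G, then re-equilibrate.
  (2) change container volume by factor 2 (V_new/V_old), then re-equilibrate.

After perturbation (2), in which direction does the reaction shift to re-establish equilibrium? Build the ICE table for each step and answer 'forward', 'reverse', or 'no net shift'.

Direction: forward

Q₀ = 12.61 vs Keq = 83 ⇒ Q<K, forward
Step 1:
                   G          X
  Initial    0.06058     0.8739
  Change    -0.04919    0.09838
  Equil      0.01139     0.9723
  solve Keq expr → x = 0.04919; check Q = 83
Then remove 0.001712 M of G.
Step 2:
                   G          X
  Initial   0.009678     0.9723
  Change    0.001635  -0.003271
  Equil      0.01131      0.969
  solve Keq expr → x = -0.001635; check Q = 83
Then change container volume by factor 2 (V_new/V_old).
Step 3:
                   G          X
  Initial   0.005657     0.4845
  Change   -0.002763   0.005527
  Equil     0.002893       0.49
  solve Keq expr → x = 0.002763; check Q = 83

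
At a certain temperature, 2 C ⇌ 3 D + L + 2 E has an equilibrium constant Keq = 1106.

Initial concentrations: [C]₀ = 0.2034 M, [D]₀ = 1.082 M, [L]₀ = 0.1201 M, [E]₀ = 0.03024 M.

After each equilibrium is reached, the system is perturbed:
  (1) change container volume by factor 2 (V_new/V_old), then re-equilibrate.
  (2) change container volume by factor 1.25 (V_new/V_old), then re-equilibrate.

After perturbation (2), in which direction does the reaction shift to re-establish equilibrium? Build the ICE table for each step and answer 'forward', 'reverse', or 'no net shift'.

Q₀ = 0.003363 vs Keq = 1106 ⇒ Q<K, forward
Step 1:
                    C           D           L           E
  init         0.2034       1.082      0.1201     0.03024
  Δ           -0.1982      0.2973      0.0991      0.1982
  eq         0.005209       1.379      0.2192      0.2284
  solve Keq expr → x = 0.0991; check Q = 1106
Then change container volume by factor 2 (V_new/V_old).
Step 2:
                    C           D           L           E
  init       0.002605      0.6896      0.1096      0.1142
  Δ         -0.001935    0.002903  9.6766e-04    0.001935
  eq       6.6931e-04      0.6925      0.1106      0.1162
  solve Keq expr → x = 9.6766e-04; check Q = 1106
Then change container volume by factor 1.25 (V_new/V_old).
Step 3:
                    C           D           L           E
  init     5.3545e-04       0.554     0.08845     0.09292
  Δ       -1.9160e-04  2.8740e-04  9.5801e-05  1.9160e-04
  eq       3.4385e-04      0.5543     0.08855     0.09311
  solve Keq expr → x = 9.5801e-05; check Q = 1106

Direction: forward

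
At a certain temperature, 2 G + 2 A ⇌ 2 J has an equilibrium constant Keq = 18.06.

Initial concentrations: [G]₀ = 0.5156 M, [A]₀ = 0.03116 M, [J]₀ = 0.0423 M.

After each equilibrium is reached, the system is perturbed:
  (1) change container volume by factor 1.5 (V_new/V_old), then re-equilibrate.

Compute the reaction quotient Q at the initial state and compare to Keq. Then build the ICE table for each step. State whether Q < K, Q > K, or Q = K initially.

Q₀ = 6.932; Q < K (proceeds forward)

Q₀ = 6.932 vs Keq = 18.06 ⇒ Q<K, forward
Step 1:
                  G         A         J
  I          0.5156   0.03116    0.0423
  C       -0.007895 -0.007895  0.007895
  E          0.5077   0.02326    0.0502
  solve Keq expr → x = 0.003948; check Q = 18.06
Then change container volume by factor 1.5 (V_new/V_old).
Step 2:
                  G         A         J
  I          0.3385   0.01551   0.03346
  C        0.004421  0.004421 -0.004421
  E          0.3429   0.01993   0.02904
  solve Keq expr → x = -0.00221; check Q = 18.06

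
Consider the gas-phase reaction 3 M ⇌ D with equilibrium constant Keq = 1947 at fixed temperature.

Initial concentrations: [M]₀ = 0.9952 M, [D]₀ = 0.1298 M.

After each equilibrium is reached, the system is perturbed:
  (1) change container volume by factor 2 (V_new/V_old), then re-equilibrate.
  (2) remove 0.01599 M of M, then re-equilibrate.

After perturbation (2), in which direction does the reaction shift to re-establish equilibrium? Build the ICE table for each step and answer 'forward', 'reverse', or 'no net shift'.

Q₀ = 0.1317 vs Keq = 1947 ⇒ Q<K, forward
Step 1:
                   M          D
  Initial     0.9952     0.1298
  Change     -0.9342     0.3114
  Equil      0.06097     0.4412
  solve Keq expr → x = 0.3114; check Q = 1947
Then change container volume by factor 2 (V_new/V_old).
Step 2:
                   M          D
  Initial    0.03048     0.2206
  Change     0.01748  -0.005825
  Equil      0.04796     0.2148
  solve Keq expr → x = -0.005825; check Q = 1947
Then remove 0.01599 M of M.
Step 3:
                   M          D
  Initial    0.03197     0.2148
  Change      0.0156    -0.0052
  Equil      0.04757     0.2096
  solve Keq expr → x = -0.0052; check Q = 1947

Direction: reverse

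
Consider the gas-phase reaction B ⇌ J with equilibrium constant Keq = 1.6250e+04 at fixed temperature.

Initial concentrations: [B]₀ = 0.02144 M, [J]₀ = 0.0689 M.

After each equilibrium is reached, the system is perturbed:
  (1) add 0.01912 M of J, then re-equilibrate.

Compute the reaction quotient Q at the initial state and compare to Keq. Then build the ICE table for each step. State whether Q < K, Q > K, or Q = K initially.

Q₀ = 3.214 vs Keq = 1.6250e+04 ⇒ Q<K, forward
Step 1:
                   B          J
  Initial    0.02144     0.0689
  Change    -0.02143    0.02143
  Equil   5.5590e-06    0.09033
  solve Keq expr → x = 0.02143; check Q = 1.6250e+04
Then add 0.01912 M of J.
Step 2:
                   B          J
  Initial 5.5590e-06     0.1095
  Change  1.1765e-06 -1.1765e-06
  Equil   6.7356e-06     0.1095
  solve Keq expr → x = -1.1765e-06; check Q = 1.6250e+04

Q₀ = 3.214; Q < K (proceeds forward)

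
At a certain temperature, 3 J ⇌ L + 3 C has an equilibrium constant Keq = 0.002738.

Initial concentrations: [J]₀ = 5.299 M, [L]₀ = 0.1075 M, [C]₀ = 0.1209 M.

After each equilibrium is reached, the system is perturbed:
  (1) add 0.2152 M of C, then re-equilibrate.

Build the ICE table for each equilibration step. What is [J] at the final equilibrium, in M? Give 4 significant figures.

[J]_eq = 4.675 M

Q₀ = 1.2767e-06 vs Keq = 0.002738 ⇒ Q<K, forward
Step 1:
                  J         L         C
  I           5.299    0.1075    0.1209
  C         -0.7675    0.2558    0.7675
  E           4.531    0.3633    0.8884
  solve Keq expr → x = 0.2558; check Q = 0.002738
Then add 0.2152 M of C.
Step 2:
                  J         L         C
  I           4.531    0.3633     1.104
  C          0.1431  -0.04771   -0.1431
  E           4.675    0.3156    0.9605
  solve Keq expr → x = -0.04771; check Q = 0.002738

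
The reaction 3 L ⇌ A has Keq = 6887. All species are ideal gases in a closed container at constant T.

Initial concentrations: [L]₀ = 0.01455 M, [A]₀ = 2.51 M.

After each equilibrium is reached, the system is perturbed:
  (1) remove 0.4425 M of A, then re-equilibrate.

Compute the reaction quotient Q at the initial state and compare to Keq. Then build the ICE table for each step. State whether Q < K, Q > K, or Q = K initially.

Q₀ = 8.1486e+05; Q > K (proceeds reverse)

Q₀ = 8.1486e+05 vs Keq = 6887 ⇒ Q>K, reverse
Step 1:
                   L          A
  init       0.01455       2.51
  Δ           0.0567    -0.0189
  eq         0.07125      2.491
  solve Keq expr → x = -0.0189; check Q = 6887
Then remove 0.4425 M of A.
Step 2:
                   L          A
  init       0.07125      2.049
  Δ         -0.00448   0.001493
  eq         0.06677       2.05
  solve Keq expr → x = 0.001493; check Q = 6887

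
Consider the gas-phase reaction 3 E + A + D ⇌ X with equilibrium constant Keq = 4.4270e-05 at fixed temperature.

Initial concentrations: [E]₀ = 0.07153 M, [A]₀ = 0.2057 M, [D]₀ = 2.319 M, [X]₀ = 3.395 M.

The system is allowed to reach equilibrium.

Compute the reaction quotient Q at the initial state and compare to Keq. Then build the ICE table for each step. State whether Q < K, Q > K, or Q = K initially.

Q₀ = 1.9446e+04 vs Keq = 4.4270e-05 ⇒ Q>K, reverse
Step 1:
                   E          A          D          X
  init       0.07153     0.2057      2.319      3.395
  Δ            8.718      2.906      2.906     -2.906
  eq            8.79      3.112      5.225     0.4889
  solve Keq expr → x = -2.906; check Q = 4.4270e-05

Q₀ = 1.9446e+04; Q > K (proceeds reverse)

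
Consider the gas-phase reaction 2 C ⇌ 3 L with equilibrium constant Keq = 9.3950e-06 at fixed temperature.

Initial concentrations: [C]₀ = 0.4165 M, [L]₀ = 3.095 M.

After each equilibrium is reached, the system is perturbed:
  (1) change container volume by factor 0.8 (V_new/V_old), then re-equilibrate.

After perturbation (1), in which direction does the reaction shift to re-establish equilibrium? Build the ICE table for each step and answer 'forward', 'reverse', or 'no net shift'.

Direction: reverse

Q₀ = 170.9 vs Keq = 9.3950e-06 ⇒ Q>K, reverse
Step 1:
                    C           L
  init         0.4165       3.095
  Δ             2.038      -3.057
  eq            2.454     0.03839
  solve Keq expr → x = -1.019; check Q = 9.3950e-06
Then change container volume by factor 0.8 (V_new/V_old).
Step 2:
                    C           L
  init          3.068     0.04799
  Δ          0.002279   -0.003418
  eq             3.07     0.04457
  solve Keq expr → x = -0.001139; check Q = 9.3950e-06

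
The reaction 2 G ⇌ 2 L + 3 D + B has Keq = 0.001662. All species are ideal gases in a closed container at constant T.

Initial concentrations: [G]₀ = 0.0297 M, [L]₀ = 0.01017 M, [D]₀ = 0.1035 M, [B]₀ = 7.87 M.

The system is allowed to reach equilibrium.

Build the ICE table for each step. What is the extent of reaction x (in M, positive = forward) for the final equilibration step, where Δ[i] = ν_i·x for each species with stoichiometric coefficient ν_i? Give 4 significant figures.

x = 8.2350e-04 M

Q₀ = 0.001023 vs Keq = 0.001662 ⇒ Q<K, forward
Step 1:
                   G          L          D          B
  init        0.0297    0.01017     0.1035       7.87
  Δ        -0.001647   0.001647   0.002471 8.2350e-04
  eq         0.02805    0.01182      0.106      7.871
  solve Keq expr → x = 8.2350e-04; check Q = 0.001662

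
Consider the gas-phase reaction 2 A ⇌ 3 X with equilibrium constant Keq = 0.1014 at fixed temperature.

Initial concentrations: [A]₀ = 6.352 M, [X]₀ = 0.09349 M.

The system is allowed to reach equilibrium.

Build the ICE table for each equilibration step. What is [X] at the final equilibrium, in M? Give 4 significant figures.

Q₀ = 2.0252e-05 vs Keq = 0.1014 ⇒ Q<K, forward
Step 1:
                    A           X
  I             6.352     0.09349
  C           -0.9006       1.351
  E             5.451       1.444
  solve Keq expr → x = 0.4503; check Q = 0.1014

[X]_eq = 1.444 M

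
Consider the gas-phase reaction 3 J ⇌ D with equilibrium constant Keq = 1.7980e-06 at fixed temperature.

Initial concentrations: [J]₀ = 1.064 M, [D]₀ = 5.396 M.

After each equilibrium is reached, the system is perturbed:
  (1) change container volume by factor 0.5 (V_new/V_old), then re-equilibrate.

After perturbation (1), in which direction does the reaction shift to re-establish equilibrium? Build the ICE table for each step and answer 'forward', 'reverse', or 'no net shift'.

Q₀ = 4.48 vs Keq = 1.7980e-06 ⇒ Q>K, reverse
Step 1:
                   J          D
  I            1.064      5.396
  C            16.16     -5.387
  E            17.22   0.009188
  solve Keq expr → x = -5.387; check Q = 1.7980e-06
Then change container volume by factor 0.5 (V_new/V_old).
Step 2:
                   J          D
  I            34.45    0.01838
  C          -0.1623    0.05409
  E            34.29    0.07247
  solve Keq expr → x = 0.05409; check Q = 1.7980e-06

Direction: forward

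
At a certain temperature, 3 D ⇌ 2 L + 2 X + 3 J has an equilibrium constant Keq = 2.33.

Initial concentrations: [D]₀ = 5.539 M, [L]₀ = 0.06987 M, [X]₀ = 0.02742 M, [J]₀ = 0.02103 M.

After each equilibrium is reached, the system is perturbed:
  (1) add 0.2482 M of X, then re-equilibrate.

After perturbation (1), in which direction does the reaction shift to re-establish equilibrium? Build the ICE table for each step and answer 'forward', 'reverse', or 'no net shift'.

Q₀ = 2.0088e-13 vs Keq = 2.33 ⇒ Q<K, forward
Step 1:
                   D          L          X          J
  Initial      5.539    0.06987    0.02742    0.02103
  Change      -2.303      1.535      1.535      2.303
  Equil        3.236      1.605      1.563      2.324
  solve Keq expr → x = 0.7676; check Q = 2.33
Then add 0.2482 M of X.
Step 2:
                   D          L          X          J
  Initial      3.236      1.605      1.811      2.324
  Change     0.07717   -0.05145   -0.05145   -0.07717
  Equil        3.313      1.554      1.759      2.247
  solve Keq expr → x = -0.02572; check Q = 2.33

Direction: reverse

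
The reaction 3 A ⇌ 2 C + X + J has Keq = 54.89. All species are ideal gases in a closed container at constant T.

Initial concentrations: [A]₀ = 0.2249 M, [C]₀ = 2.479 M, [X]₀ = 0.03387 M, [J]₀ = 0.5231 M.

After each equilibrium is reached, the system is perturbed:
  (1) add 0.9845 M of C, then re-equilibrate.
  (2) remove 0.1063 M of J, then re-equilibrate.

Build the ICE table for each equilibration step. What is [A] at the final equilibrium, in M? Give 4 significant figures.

[A]_eq = 0.1712 M

Q₀ = 9.572 vs Keq = 54.89 ⇒ Q<K, forward
Step 1:
                   A          C          X          J
  I           0.2249      2.479    0.03387     0.5231
  C         -0.07087    0.04725    0.02362    0.02362
  E            0.154      2.526    0.05749     0.5467
  solve Keq expr → x = 0.02362; check Q = 54.89
Then add 0.9845 M of C.
Step 2:
                   A          C          X          J
  I            0.154      3.511    0.05749     0.5467
  C          0.02604   -0.01736   -0.00868   -0.00868
  E           0.1801      3.493    0.04881      0.538
  solve Keq expr → x = -0.00868; check Q = 54.89
Then remove 0.1063 M of J.
Step 3:
                   A          C          X          J
  I           0.1801      3.493    0.04881     0.4317
  C        -0.008852   0.005902   0.002951   0.002951
  E           0.1712      3.499    0.05176     0.4347
  solve Keq expr → x = 0.002951; check Q = 54.89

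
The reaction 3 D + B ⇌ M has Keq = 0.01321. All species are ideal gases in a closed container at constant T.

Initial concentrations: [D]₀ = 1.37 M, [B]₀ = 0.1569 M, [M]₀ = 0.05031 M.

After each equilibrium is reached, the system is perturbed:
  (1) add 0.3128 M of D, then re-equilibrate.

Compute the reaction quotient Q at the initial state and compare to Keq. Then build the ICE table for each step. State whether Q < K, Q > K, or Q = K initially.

Q₀ = 0.1247 vs Keq = 0.01321 ⇒ Q>K, reverse
Step 1:
                    D           B           M
  I              1.37      0.1569     0.05031
  C            0.1247     0.04156    -0.04156
  E             1.495      0.1985    0.008754
  solve Keq expr → x = -0.04156; check Q = 0.01321
Then add 0.3128 M of D.
Step 2:
                    D           B           M
  I             1.807      0.1985    0.008754
  C          -0.01752   -0.005838    0.005838
  E              1.79      0.1926     0.01459
  solve Keq expr → x = 0.005838; check Q = 0.01321

Q₀ = 0.1247; Q > K (proceeds reverse)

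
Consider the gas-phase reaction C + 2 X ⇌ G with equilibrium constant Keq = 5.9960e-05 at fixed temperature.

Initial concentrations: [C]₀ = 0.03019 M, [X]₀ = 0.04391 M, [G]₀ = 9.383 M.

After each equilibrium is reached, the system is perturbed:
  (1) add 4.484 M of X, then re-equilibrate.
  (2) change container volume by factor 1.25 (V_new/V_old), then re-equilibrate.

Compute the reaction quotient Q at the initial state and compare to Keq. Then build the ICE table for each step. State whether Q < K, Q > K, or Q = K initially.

Q₀ = 1.6120e+05 vs Keq = 5.9960e-05 ⇒ Q>K, reverse
Step 1:
                    C           X           G
  init        0.03019     0.04391       9.383
  Δ             9.195       18.39      -9.195
  eq            9.225       18.43       0.188
  solve Keq expr → x = -9.195; check Q = 5.9960e-05
Then add 4.484 M of X.
Step 2:
                    C           X           G
  init          9.225       22.92       0.188
  Δ          -0.09484     -0.1897     0.09484
  eq             9.13       22.73      0.2828
  solve Keq expr → x = 0.09484; check Q = 5.9960e-05
Then change container volume by factor 1.25 (V_new/V_old).
Step 3:
                    C           X           G
  init          7.304       18.18      0.2262
  Δ           0.07741      0.1548    -0.07741
  eq            7.382       18.34      0.1488
  solve Keq expr → x = -0.07741; check Q = 5.9960e-05

Q₀ = 1.6120e+05; Q > K (proceeds reverse)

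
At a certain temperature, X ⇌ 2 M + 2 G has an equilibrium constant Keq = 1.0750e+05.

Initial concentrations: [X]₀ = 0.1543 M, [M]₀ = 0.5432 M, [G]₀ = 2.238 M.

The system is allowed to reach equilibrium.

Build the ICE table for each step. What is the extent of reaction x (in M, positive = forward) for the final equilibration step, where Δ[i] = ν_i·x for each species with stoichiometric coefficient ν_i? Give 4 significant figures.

x = 0.1543 M

Q₀ = 9.578 vs Keq = 1.0750e+05 ⇒ Q<K, forward
Step 1:
                   X          M          G
  init        0.1543     0.5432      2.238
  Δ          -0.1543     0.3085     0.3085
  eq      4.3759e-05     0.8517      2.547
  solve Keq expr → x = 0.1543; check Q = 1.0750e+05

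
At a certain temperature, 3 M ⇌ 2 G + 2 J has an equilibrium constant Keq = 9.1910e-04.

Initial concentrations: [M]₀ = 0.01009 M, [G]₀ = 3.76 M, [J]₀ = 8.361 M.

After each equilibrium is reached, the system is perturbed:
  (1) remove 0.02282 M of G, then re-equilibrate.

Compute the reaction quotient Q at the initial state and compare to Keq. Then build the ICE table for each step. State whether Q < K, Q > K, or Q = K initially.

Q₀ = 9.6210e+08; Q > K (proceeds reverse)

Q₀ = 9.6210e+08 vs Keq = 9.1910e-04 ⇒ Q>K, reverse
Step 1:
                    M           G           J
  I           0.01009        3.76       8.361
  C             5.514      -3.676      -3.676
  E             5.524     0.08402       4.685
  solve Keq expr → x = -1.838; check Q = 9.1910e-04
Then remove 0.02282 M of G.
Step 2:
                    M           G           J
  I             5.524      0.0612       4.685
  C          -0.03254     0.02169     0.02169
  E             5.492     0.08289       4.707
  solve Keq expr → x = 0.01085; check Q = 9.1910e-04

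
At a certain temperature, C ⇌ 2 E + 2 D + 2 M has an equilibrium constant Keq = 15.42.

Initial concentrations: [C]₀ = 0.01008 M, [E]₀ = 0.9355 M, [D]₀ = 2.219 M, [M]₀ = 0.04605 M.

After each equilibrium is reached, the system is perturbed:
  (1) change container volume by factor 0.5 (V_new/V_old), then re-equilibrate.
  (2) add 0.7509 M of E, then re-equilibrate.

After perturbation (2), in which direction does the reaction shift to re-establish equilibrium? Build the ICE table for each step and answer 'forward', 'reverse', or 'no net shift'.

Direction: reverse

Q₀ = 0.9066 vs Keq = 15.42 ⇒ Q<K, forward
Step 1:
                  C         E         D         M
  I         0.01008    0.9355     2.219   0.04605
  C        -0.00888   0.01776   0.01776   0.01776
  E          0.0012    0.9533     2.237   0.06381
  solve Keq expr → x = 0.00888; check Q = 15.42
Then change container volume by factor 0.5 (V_new/V_old).
Step 2:
                  C         E         D         M
  I        0.002401     1.907     4.474    0.1276
  C         0.02457  -0.04914  -0.04914  -0.04914
  E         0.02697     1.857     4.424   0.07848
  solve Keq expr → x = -0.02457; check Q = 15.42
Then add 0.7509 M of E.
Step 3:
                  C         E         D         M
  I         0.02697     2.608     4.424   0.07848
  C        0.007406  -0.01481  -0.01481  -0.01481
  E         0.03438     2.593      4.41   0.06367
  solve Keq expr → x = -0.007406; check Q = 15.42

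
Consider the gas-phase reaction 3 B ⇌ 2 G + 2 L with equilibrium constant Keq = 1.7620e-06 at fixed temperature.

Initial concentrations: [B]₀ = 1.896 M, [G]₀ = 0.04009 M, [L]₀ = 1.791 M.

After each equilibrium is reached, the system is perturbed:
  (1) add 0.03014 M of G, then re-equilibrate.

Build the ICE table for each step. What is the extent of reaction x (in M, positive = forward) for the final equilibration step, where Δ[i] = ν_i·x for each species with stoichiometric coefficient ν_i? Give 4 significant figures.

x = -0.01502 M

Q₀ = 7.5639e-04 vs Keq = 1.7620e-06 ⇒ Q>K, reverse
Step 1:
                  B         G         L
  Initial     1.896   0.04009     1.791
  Change    0.05703  -0.03802  -0.03802
  Equil       1.953  0.002067     1.753
  solve Keq expr → x = -0.01901; check Q = 1.7620e-06
Then add 0.03014 M of G.
Step 2:
                  B         G         L
  Initial     1.953   0.03221     1.753
  Change    0.04505  -0.03003  -0.03003
  Equil       1.998  0.002176     1.723
  solve Keq expr → x = -0.01502; check Q = 1.7620e-06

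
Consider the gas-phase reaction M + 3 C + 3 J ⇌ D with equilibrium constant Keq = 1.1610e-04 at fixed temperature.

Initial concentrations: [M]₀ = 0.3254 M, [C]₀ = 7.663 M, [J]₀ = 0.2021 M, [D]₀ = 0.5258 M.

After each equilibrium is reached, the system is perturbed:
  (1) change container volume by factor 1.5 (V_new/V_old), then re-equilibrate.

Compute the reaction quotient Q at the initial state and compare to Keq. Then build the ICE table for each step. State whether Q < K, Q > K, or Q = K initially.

Q₀ = 0.435 vs Keq = 1.1610e-04 ⇒ Q>K, reverse
Step 1:
                    M           C           J           D
  Initial      0.3254       7.663      0.2021      0.5258
  Change       0.3848       1.154       1.154     -0.3848
  Equil        0.7102       8.817       1.356       0.141
  solve Keq expr → x = -0.3848; check Q = 1.1610e-04
Then change container volume by factor 1.5 (V_new/V_old).
Step 2:
                    M           C           J           D
  Initial      0.4734       5.878      0.9043     0.09403
  Change      0.07352      0.2206      0.2206    -0.07352
  Equil         0.547       6.099       1.125      0.0205
  solve Keq expr → x = -0.07352; check Q = 1.1610e-04

Q₀ = 0.435; Q > K (proceeds reverse)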